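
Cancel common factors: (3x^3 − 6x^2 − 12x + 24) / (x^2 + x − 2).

(3x^2 − 12x + 12)/(x − 1)

By polynomial division,
  3x^3 − 6x^2 − 12x + 24 = (3x − 9)(x^2 + x − 2) + (3x + 6)
  x^2 + x − 2 = ((1/3)x − 1/3)(3x + 6) + (0)
Last nonzero remainder: 3x + 6. Dividing through by 3 gives the monic gcd x + 2.
Cancel x + 2 from numerator and denominator to get the reduced form.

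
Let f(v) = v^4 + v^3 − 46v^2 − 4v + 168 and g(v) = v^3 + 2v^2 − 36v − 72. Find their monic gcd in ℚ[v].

v^2 − 4v − 12

Euclidean algorithm in ℚ[v]:
  v^4 + v^3 − 46v^2 − 4v + 168 = (v − 1)(v^3 + 2v^2 − 36v − 72) + (−8v^2 + 32v + 96)
  v^3 + 2v^2 − 36v − 72 = (−(1/8)v − 3/4)(−8v^2 + 32v + 96) + (0)
Last nonzero remainder: −8v^2 + 32v + 96. Dividing through by −8 gives the monic gcd v^2 − 4v − 12.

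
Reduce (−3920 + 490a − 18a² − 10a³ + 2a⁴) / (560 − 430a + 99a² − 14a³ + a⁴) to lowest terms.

(14 + 2a)/(−2 + a)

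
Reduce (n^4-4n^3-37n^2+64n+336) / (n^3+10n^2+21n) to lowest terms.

Apply the Euclidean algorithm:
  n^4-4n^3-37n^2+64n+336 = (n-14)(n^3+10n^2+21n) + (82n^2+358n+336)
  n^3+10n^2+21n = ((1/82)n+231/3362)(82n^2+358n+336) + (-(12936/1681)n-38808/1681)
  82n^2+358n+336 = (-(68921/6468)n-3362/231)(-(12936/1681)n-38808/1681) + (0)
Last nonzero remainder: -(12936/1681)n-38808/1681. Dividing through by -12936/1681 gives the monic gcd n+3.
Cancel n+3 from numerator and denominator to get the reduced form.

(n^3-7n^2-16n+112)/(n^2+7n)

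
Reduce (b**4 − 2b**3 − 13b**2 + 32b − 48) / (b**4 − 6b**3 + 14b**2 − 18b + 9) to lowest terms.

(b**2 − 16)/(b**2 − 4b + 3)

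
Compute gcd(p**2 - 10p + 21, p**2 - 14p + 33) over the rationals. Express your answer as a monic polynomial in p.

Euclidean algorithm in ℚ[p]:
  p**2 - 10p + 21 = (p**2 - 14p + 33) + (4p - 12)
  p**2 - 14p + 33 = ((1/4)p - 11/4)(4p - 12) + (0)
Last nonzero remainder: 4p - 12. Dividing through by 4 gives the monic gcd p - 3.

p - 3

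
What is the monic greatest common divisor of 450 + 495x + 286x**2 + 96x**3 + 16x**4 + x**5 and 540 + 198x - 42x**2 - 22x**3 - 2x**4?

Euclidean algorithm in ℚ[x]:
  x**5 + 16x**4 + 96x**3 + 286x**2 + 495x + 450 = (-(1/2)x - 5/2)(-2x**4 - 22x**3 - 42x**2 + 198x + 540) + (20x**3 + 280x**2 + 1260x + 1800)
  -2x**4 - 22x**3 - 42x**2 + 198x + 540 = (-(1/10)x + 3/10)(20x**3 + 280x**2 + 1260x + 1800) + (0)
Last nonzero remainder: 20x**3 + 280x**2 + 1260x + 1800. Dividing through by 20 gives the monic gcd x**3 + 14x**2 + 63x + 90.

90 + 63x + 14x**2 + x**3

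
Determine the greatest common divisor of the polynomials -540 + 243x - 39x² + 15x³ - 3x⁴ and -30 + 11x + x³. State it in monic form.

Apply the Euclidean algorithm:
  -3x⁴ + 15x³ - 39x² + 243x - 540 = (-3x + 15)(x³ + 11x - 30) + (-6x² - 12x - 90)
  x³ + 11x - 30 = (-(1/6)x + 1/3)(-6x² - 12x - 90) + (0)
Last nonzero remainder: -6x² - 12x - 90. Dividing through by -6 gives the monic gcd x² + 2x + 15.

15 + 2x + x²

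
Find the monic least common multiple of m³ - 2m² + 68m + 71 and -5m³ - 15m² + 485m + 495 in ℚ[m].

m⁵ - 35m³ + 405m² - 6590m - 7029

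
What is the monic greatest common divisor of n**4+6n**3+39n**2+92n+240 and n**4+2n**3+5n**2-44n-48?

Apply the Euclidean algorithm:
  n**4+6n**3+39n**2+92n+240 = (n**4+2n**3+5n**2-44n-48) + (4n**3+34n**2+136n+288)
  n**4+2n**3+5n**2-44n-48 = ((1/4)n-13/8)(4n**3+34n**2+136n+288) + ((105/4)n**2+105n+420)
  4n**3+34n**2+136n+288 = ((16/105)n+24/35)((105/4)n**2+105n+420) + (0)
Last nonzero remainder: (105/4)n**2+105n+420. Dividing through by 105/4 gives the monic gcd n**2+4n+16.

n**2+4n+16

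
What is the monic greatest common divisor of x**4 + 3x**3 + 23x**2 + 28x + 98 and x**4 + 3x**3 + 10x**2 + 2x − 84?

x**2 + 2x + 14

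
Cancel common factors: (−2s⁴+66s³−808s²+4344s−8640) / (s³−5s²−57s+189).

(−2s³+48s²−376s+960)/(s²+4s−21)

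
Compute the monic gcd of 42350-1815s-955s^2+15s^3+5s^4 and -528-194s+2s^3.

Euclidean algorithm in ℚ[s]:
  5s^4+15s^3-955s^2-1815s+42350 = ((5/2)s+15/2)(2s^3-194s-528) + (-470s^2+960s+46310)
  2s^3-194s-528 = (-(1/235)s-96/11045)(-470s^2+960s+46310) + ((25200/2209)s-277200/2209)
  -470s^2+960s+46310 = (-(103823/2520)s-929989/2520)((25200/2209)s-277200/2209) + (0)
Last nonzero remainder: (25200/2209)s-277200/2209. Dividing through by 25200/2209 gives the monic gcd s-11.

-11+s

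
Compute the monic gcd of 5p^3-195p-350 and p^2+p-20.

p+5

Apply the Euclidean algorithm:
  5p^3-195p-350 = (5p-5)(p^2+p-20) + (-90p-450)
  p^2+p-20 = (-(1/90)p+2/45)(-90p-450) + (0)
Last nonzero remainder: -90p-450. Dividing through by -90 gives the monic gcd p+5.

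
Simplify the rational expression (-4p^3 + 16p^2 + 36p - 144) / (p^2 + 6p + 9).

Apply the Euclidean algorithm:
  -4p^3 + 16p^2 + 36p - 144 = (-4p + 40)(p^2 + 6p + 9) + (-168p - 504)
  p^2 + 6p + 9 = (-(1/168)p - 1/56)(-168p - 504) + (0)
Last nonzero remainder: -168p - 504. Dividing through by -168 gives the monic gcd p + 3.
Cancel p + 3 from numerator and denominator to get the reduced form.

(-4p^2 + 28p - 48)/(p + 3)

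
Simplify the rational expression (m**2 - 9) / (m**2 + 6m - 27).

Euclidean algorithm in ℚ[m]:
  m**2 - 9 = (m**2 + 6m - 27) + (-6m + 18)
  m**2 + 6m - 27 = (-(1/6)m - 3/2)(-6m + 18) + (0)
Last nonzero remainder: -6m + 18. Dividing through by -6 gives the monic gcd m - 3.
Cancel m - 3 from numerator and denominator to get the reduced form.

(m + 3)/(m + 9)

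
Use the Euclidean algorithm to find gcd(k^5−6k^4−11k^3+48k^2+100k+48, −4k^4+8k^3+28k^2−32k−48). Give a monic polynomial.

Repeated division with remainder:
  k^5−6k^4−11k^3+48k^2+100k+48 = (−(1/4)k+1)(−4k^4+8k^3+28k^2−32k−48) + (−12k^3+12k^2+120k+96)
  −4k^4+8k^3+28k^2−32k−48 = ((1/3)k−1/3)(−12k^3+12k^2+120k+96) + (−8k^2−24k−16)
  −12k^3+12k^2+120k+96 = ((3/2)k−6)(−8k^2−24k−16) + (0)
Last nonzero remainder: −8k^2−24k−16. Dividing through by −8 gives the monic gcd k^2+3k+2.

k^2+3k+2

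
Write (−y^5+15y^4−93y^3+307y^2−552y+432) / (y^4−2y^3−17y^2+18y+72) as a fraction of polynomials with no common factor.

Euclidean algorithm in ℚ[y]:
  −y^5+15y^4−93y^3+307y^2−552y+432 = (−y+13)(y^4−2y^3−17y^2+18y+72) + (−84y^3+546y^2−714y−504)
  y^4−2y^3−17y^2+18y+72 = (−(1/84)y−3/56)(−84y^3+546y^2−714y−504) + ((15/4)y^2−(105/4)y+45)
  −84y^3+546y^2−714y−504 = (−(112/5)y−56/5)((15/4)y^2−(105/4)y+45) + (0)
Last nonzero remainder: (15/4)y^2−(105/4)y+45. Dividing through by 15/4 gives the monic gcd y^2−7y+12.
Cancel y^2−7y+12 from numerator and denominator to get the reduced form.

(−y^3+8y^2−25y+36)/(y^2+5y+6)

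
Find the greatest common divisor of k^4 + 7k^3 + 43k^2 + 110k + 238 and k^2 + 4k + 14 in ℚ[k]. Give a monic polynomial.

k^2 + 4k + 14

By polynomial division,
  k^4 + 7k^3 + 43k^2 + 110k + 238 = (k^2 + 3k + 17)(k^2 + 4k + 14) + (0)
The last nonzero remainder k^2 + 4k + 14 is already monic.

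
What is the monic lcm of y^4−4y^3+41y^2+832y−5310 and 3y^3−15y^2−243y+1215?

y^5−13y^4+77y^3+463y^2−12798y+47790

Apply the Euclidean algorithm:
  y^4−4y^3+41y^2+832y−5310 = ((1/3)y+1/3)(3y^3−15y^2−243y+1215) + (127y^2+508y−5715)
  3y^3−15y^2−243y+1215 = ((3/127)y−27/127)(127y^2+508y−5715) + (0)
Last nonzero remainder: 127y^2+508y−5715. Dividing through by 127 gives the monic gcd y^2+4y−45.
Then lcm(f, g) = f·g / gcd(f, g); expanding and making the result monic gives the answer.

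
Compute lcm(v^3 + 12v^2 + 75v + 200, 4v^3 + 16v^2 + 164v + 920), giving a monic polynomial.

v^5 + 11v^4 + 109v^3 + 677v^2 + 3250v + 9200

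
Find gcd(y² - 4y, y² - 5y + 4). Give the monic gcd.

Apply the Euclidean algorithm:
  y² - 4y = (y² - 5y + 4) + (y - 4)
  y² - 5y + 4 = (y - 1)(y - 4) + (0)
The last nonzero remainder y - 4 is already monic.

y - 4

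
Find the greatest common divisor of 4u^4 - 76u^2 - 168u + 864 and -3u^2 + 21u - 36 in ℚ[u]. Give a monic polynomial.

Repeated division with remainder:
  4u^4 - 76u^2 - 168u + 864 = (-(4/3)u^2 - (28/3)u - 24)(-3u^2 + 21u - 36) + (0)
Last nonzero remainder: -3u^2 + 21u - 36. Dividing through by -3 gives the monic gcd u^2 - 7u + 12.

u^2 - 7u + 12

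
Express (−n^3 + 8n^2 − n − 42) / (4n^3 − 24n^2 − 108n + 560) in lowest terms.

Apply the Euclidean algorithm:
  −n^3 + 8n^2 − n − 42 = (−1/4)(4n^3 − 24n^2 − 108n + 560) + (2n^2 − 28n + 98)
  4n^3 − 24n^2 − 108n + 560 = (2n + 16)(2n^2 − 28n + 98) + (144n − 1008)
  2n^2 − 28n + 98 = ((1/72)n − 7/72)(144n − 1008) + (0)
Last nonzero remainder: 144n − 1008. Dividing through by 144 gives the monic gcd n − 7.
Cancel n − 7 from numerator and denominator to get the reduced form.

(−n^2 + n + 6)/(4n^2 + 4n − 80)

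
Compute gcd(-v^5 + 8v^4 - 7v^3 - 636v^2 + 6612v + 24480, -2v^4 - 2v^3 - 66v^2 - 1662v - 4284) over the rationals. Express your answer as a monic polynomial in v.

Euclidean algorithm in ℚ[v]:
  -v^5 + 8v^4 - 7v^3 - 636v^2 + 6612v + 24480 = ((1/2)v - 9/2)(-2v^4 - 2v^3 - 66v^2 - 1662v - 4284) + (17v^3 - 102v^2 + 1275v + 5202)
  -2v^4 - 2v^3 - 66v^2 - 1662v - 4284 = (-(2/17)v - 14/17)(17v^3 - 102v^2 + 1275v + 5202) + (0)
Last nonzero remainder: 17v^3 - 102v^2 + 1275v + 5202. Dividing through by 17 gives the monic gcd v^3 - 6v^2 + 75v + 306.

v^3 - 6v^2 + 75v + 306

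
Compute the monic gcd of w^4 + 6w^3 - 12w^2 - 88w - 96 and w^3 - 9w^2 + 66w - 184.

w - 4

Repeated division with remainder:
  w^4 + 6w^3 - 12w^2 - 88w - 96 = (w + 15)(w^3 - 9w^2 + 66w - 184) + (57w^2 - 894w + 2664)
  w^3 - 9w^2 + 66w - 184 = ((1/57)w + 127/1083)(57w^2 - 894w + 2664) + ((44800/361)w - 179200/361)
  57w^2 - 894w + 2664 = ((20577/44800)w - 120213/22400)((44800/361)w - 179200/361) + (0)
Last nonzero remainder: (44800/361)w - 179200/361. Dividing through by 44800/361 gives the monic gcd w - 4.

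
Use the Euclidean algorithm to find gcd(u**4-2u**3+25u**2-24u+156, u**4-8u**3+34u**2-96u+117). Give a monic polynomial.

u**2-2u+13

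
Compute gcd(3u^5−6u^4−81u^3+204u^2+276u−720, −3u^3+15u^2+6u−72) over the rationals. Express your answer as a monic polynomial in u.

u^3−5u^2−2u+24

Euclidean algorithm in ℚ[u]:
  3u^5−6u^4−81u^3+204u^2+276u−720 = (−u^2−3u+10)(−3u^3+15u^2+6u−72) + (0)
Last nonzero remainder: −3u^3+15u^2+6u−72. Dividing through by −3 gives the monic gcd u^3−5u^2−2u+24.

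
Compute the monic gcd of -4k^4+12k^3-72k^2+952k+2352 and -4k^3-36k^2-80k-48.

k+2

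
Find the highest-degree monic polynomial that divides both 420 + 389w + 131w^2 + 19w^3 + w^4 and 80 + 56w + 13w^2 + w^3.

Repeated division with remainder:
  w^4 + 19w^3 + 131w^2 + 389w + 420 = (w + 6)(w^3 + 13w^2 + 56w + 80) + (−3w^2 − 27w − 60)
  w^3 + 13w^2 + 56w + 80 = (−(1/3)w − 4/3)(−3w^2 − 27w − 60) + (0)
Last nonzero remainder: −3w^2 − 27w − 60. Dividing through by −3 gives the monic gcd w^2 + 9w + 20.

20 + 9w + w^2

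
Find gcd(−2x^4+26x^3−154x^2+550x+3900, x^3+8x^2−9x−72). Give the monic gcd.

Repeated division with remainder:
  −2x^4+26x^3−154x^2+550x+3900 = (−2x+42)(x^3+8x^2−9x−72) + (−508x^2+784x+6924)
  x^3+8x^2−9x−72 = (−(1/508)x−303/16129)(−508x^2+784x+6924) + ((312228/16129)x+936684/16129)
  −508x^2+784x+6924 = (−(2048383/78057)x+9306433/78057)((312228/16129)x+936684/16129) + (0)
Last nonzero remainder: (312228/16129)x+936684/16129. Dividing through by 312228/16129 gives the monic gcd x+3.

x+3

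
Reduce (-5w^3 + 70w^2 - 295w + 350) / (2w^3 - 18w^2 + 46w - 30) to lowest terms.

Euclidean algorithm in ℚ[w]:
  -5w^3 + 70w^2 - 295w + 350 = (-5/2)(2w^3 - 18w^2 + 46w - 30) + (25w^2 - 180w + 275)
  2w^3 - 18w^2 + 46w - 30 = ((2/25)w - 18/125)(25w^2 - 180w + 275) + (-(48/25)w + 48/5)
  25w^2 - 180w + 275 = (-(625/48)w + 1375/48)(-(48/25)w + 48/5) + (0)
Last nonzero remainder: -(48/25)w + 48/5. Dividing through by -48/25 gives the monic gcd w - 5.
Cancel w - 5 from numerator and denominator to get the reduced form.

(-5w^2 + 45w - 70)/(2w^2 - 8w + 6)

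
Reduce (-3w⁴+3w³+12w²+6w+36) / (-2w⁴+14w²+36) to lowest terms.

Apply the Euclidean algorithm:
  -3w⁴+3w³+12w²+6w+36 = (3/2)(-2w⁴+14w²+36) + (3w³-9w²+6w-18)
  -2w⁴+14w²+36 = (-(2/3)w-2)(3w³-9w²+6w-18) + (0)
Last nonzero remainder: 3w³-9w²+6w-18. Dividing through by 3 gives the monic gcd w³-3w²+2w-6.
Cancel w³-3w²+2w-6 from numerator and denominator to get the reduced form.

(3w+6)/(2w+6)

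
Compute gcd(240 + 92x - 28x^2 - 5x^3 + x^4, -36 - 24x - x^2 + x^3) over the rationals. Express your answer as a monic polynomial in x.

Repeated division with remainder:
  x^4 - 5x^3 - 28x^2 + 92x + 240 = (x - 4)(x^3 - x^2 - 24x - 36) + (-8x^2 + 32x + 96)
  x^3 - x^2 - 24x - 36 = (-(1/8)x - 3/8)(-8x^2 + 32x + 96) + (0)
Last nonzero remainder: -8x^2 + 32x + 96. Dividing through by -8 gives the monic gcd x^2 - 4x - 12.

-12 - 4x + x^2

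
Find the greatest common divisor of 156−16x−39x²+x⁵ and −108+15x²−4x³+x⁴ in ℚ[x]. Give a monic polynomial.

−6−x+x²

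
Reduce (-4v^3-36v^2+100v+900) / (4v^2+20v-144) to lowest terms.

Repeated division with remainder:
  -4v^3-36v^2+100v+900 = (-v-4)(4v^2+20v-144) + (36v+324)
  4v^2+20v-144 = ((1/9)v-4/9)(36v+324) + (0)
Last nonzero remainder: 36v+324. Dividing through by 36 gives the monic gcd v+9.
Cancel v+9 from numerator and denominator to get the reduced form.

(-v^2+25)/(v-4)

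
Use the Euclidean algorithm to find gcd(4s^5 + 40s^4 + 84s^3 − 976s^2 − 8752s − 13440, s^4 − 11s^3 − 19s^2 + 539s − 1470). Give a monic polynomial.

s^2 + s − 42

By polynomial division,
  4s^5 + 40s^4 + 84s^3 − 976s^2 − 8752s − 13440 = (4s + 84)(s^4 − 11s^3 − 19s^2 + 539s − 1470) + (1084s^3 − 1536s^2 − 48148s + 110040)
  s^4 − 11s^3 − 19s^2 + 539s − 1470 = ((1/1084)s − 2597/293764)(1084s^3 − 1536s^2 − 48148s + 110040) + ((869400/73441)s^2 + (869400/73441)s − 36514800/73441)
  1084s^3 − 1536s^2 − 48148s + 110040 = ((19902511/217350)s − 9620771/43470)((869400/73441)s^2 + (869400/73441)s − 36514800/73441) + (0)
Last nonzero remainder: (869400/73441)s^2 + (869400/73441)s − 36514800/73441. Dividing through by 869400/73441 gives the monic gcd s^2 + s − 42.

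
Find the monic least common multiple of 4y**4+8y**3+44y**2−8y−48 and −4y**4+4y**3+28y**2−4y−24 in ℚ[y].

Repeated division with remainder:
  4y**4+8y**3+44y**2−8y−48 = (−1)(−4y**4+4y**3+28y**2−4y−24) + (12y**3+72y**2−12y−72)
  −4y**4+4y**3+28y**2−4y−24 = (−(1/3)y+7/3)(12y**3+72y**2−12y−72) + (−144y**2+144)
  12y**3+72y**2−12y−72 = (−(1/12)y−1/2)(−144y**2+144) + (0)
Last nonzero remainder: −144y**2+144. Dividing through by −144 gives the monic gcd y**2−1.
Then lcm(f, g) = f·g / gcd(f, g); expanding and making the result monic gives the answer.

y**6+y**5+3y**4−25y**3−76y**2+24y+72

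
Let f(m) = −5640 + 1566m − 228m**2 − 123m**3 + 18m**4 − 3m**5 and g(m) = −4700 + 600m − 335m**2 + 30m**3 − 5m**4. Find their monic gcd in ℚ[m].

By polynomial division,
  −3m**5 + 18m**4 − 123m**3 − 228m**2 + 1566m − 5640 = ((3/5)m)(−5m**4 + 30m**3 − 335m**2 + 600m − 4700) + (78m**3 − 588m**2 + 4386m − 5640)
  −5m**4 + 30m**3 − 335m**2 + 600m − 4700 = (−(5/78)m − 50/507)(78m**3 − 588m**2 + 4386m − 5640) + (−(18900/169)m**2 + (113400/169)m − 888300/169)
  78m**3 − 588m**2 + 4386m − 5640 = (−(2197/3150)m + 338/315)(−(18900/169)m**2 + (113400/169)m − 888300/169) + (0)
Last nonzero remainder: −(18900/169)m**2 + (113400/169)m − 888300/169. Dividing through by −18900/169 gives the monic gcd m**2 − 6m + 47.

47 − 6m + m**2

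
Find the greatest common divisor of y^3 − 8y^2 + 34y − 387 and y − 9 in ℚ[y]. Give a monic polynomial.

y − 9

Repeated division with remainder:
  y^3 − 8y^2 + 34y − 387 = (y^2 + y + 43)(y − 9) + (0)
The last nonzero remainder y − 9 is already monic.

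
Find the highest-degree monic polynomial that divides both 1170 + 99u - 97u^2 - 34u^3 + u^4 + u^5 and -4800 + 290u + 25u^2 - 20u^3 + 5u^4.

-30 - u + u^2

Repeated division with remainder:
  u^5 + u^4 - 34u^3 - 97u^2 + 99u + 1170 = ((1/5)u + 1)(5u^4 - 20u^3 + 25u^2 + 290u - 4800) + (-19u^3 - 180u^2 + 769u + 5970)
  5u^4 - 20u^3 + 25u^2 + 290u - 4800 = (-(5/19)u + 1280/361)(-19u^3 - 180u^2 + 769u + 5970) + ((312480/361)u^2 - (312480/361)u - 9374400/361)
  -19u^3 - 180u^2 + 769u + 5970 = (-(6859/312480)u - 71839/312480)((312480/361)u^2 - (312480/361)u - 9374400/361) + (0)
Last nonzero remainder: (312480/361)u^2 - (312480/361)u - 9374400/361. Dividing through by 312480/361 gives the monic gcd u^2 - u - 30.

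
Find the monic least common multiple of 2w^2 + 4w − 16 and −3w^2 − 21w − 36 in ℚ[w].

Euclidean algorithm in ℚ[w]:
  2w^2 + 4w − 16 = (−2/3)(−3w^2 − 21w − 36) + (−10w − 40)
  −3w^2 − 21w − 36 = ((3/10)w + 9/10)(−10w − 40) + (0)
Last nonzero remainder: −10w − 40. Dividing through by −10 gives the monic gcd w + 4.
Then lcm(f, g) = f·g / gcd(f, g); expanding and making the result monic gives the answer.

w^3 + 5w^2 − 2w − 24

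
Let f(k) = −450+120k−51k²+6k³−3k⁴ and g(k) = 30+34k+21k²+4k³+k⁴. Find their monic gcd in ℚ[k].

15+2k+k²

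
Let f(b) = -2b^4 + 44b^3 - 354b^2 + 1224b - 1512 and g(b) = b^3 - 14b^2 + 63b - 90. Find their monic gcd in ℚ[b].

b^2 - 9b + 18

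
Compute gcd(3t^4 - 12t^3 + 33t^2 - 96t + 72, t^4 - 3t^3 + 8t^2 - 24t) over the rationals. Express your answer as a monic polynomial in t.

Euclidean algorithm in ℚ[t]:
  3t^4 - 12t^3 + 33t^2 - 96t + 72 = (3)(t^4 - 3t^3 + 8t^2 - 24t) + (-3t^3 + 9t^2 - 24t + 72)
  t^4 - 3t^3 + 8t^2 - 24t = (-(1/3)t)(-3t^3 + 9t^2 - 24t + 72) + (0)
Last nonzero remainder: -3t^3 + 9t^2 - 24t + 72. Dividing through by -3 gives the monic gcd t^3 - 3t^2 + 8t - 24.

t^3 - 3t^2 + 8t - 24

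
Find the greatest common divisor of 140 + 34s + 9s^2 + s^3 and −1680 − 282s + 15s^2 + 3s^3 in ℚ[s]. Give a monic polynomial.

By polynomial division,
  s^3 + 9s^2 + 34s + 140 = (1/3)(3s^3 + 15s^2 − 282s − 1680) + (4s^2 + 128s + 700)
  3s^3 + 15s^2 − 282s − 1680 = ((3/4)s − 81/4)(4s^2 + 128s + 700) + (1785s + 12495)
  4s^2 + 128s + 700 = ((4/1785)s + 20/357)(1785s + 12495) + (0)
Last nonzero remainder: 1785s + 12495. Dividing through by 1785 gives the monic gcd s + 7.

7 + s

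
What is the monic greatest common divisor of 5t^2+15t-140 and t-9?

Repeated division with remainder:
  5t^2+15t-140 = (5t+60)(t-9) + (400)
  t-9 = ((1/400)t-9/400)(400) + (0)
The last nonzero remainder is the constant 400, so the polynomials are coprime and gcd = 1.

1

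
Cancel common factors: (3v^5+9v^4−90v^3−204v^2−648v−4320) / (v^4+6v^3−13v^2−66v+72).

Repeated division with remainder:
  3v^5+9v^4−90v^3−204v^2−648v−4320 = (3v−9)(v^4+6v^3−13v^2−66v+72) + (3v^3−123v^2−1458v−3672)
  v^4+6v^3−13v^2−66v+72 = ((1/3)v+47/3)(3v^3−123v^2−1458v−3672) + (2400v^2+24000v+57600)
  3v^3−123v^2−1458v−3672 = ((1/800)v−51/800)(2400v^2+24000v+57600) + (0)
Last nonzero remainder: 2400v^2+24000v+57600. Dividing through by 2400 gives the monic gcd v^2+10v+24.
Cancel v^2+10v+24 from numerator and denominator to get the reduced form.

(3v^3−21v^2+48v−180)/(v^2−4v+3)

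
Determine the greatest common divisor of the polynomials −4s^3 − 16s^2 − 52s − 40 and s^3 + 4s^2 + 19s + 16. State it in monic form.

s + 1

By polynomial division,
  −4s^3 − 16s^2 − 52s − 40 = (−4)(s^3 + 4s^2 + 19s + 16) + (24s + 24)
  s^3 + 4s^2 + 19s + 16 = ((1/24)s^2 + (1/8)s + 2/3)(24s + 24) + (0)
Last nonzero remainder: 24s + 24. Dividing through by 24 gives the monic gcd s + 1.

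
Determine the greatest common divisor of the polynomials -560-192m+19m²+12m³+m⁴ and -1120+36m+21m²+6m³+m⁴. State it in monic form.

-28+3m+m²

Apply the Euclidean algorithm:
  m⁴+12m³+19m²-192m-560 = (m⁴+6m³+21m²+36m-1120) + (6m³-2m²-228m+560)
  m⁴+6m³+21m²+36m-1120 = ((1/6)m+19/18)(6m³-2m²-228m+560) + ((550/9)m²+(550/3)m-15400/9)
  6m³-2m²-228m+560 = ((27/275)m-18/55)((550/9)m²+(550/3)m-15400/9) + (0)
Last nonzero remainder: (550/9)m²+(550/3)m-15400/9. Dividing through by 550/9 gives the monic gcd m²+3m-28.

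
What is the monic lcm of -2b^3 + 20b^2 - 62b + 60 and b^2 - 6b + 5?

Euclidean algorithm in ℚ[b]:
  -2b^3 + 20b^2 - 62b + 60 = (-2b + 8)(b^2 - 6b + 5) + (-4b + 20)
  b^2 - 6b + 5 = (-(1/4)b + 1/4)(-4b + 20) + (0)
Last nonzero remainder: -4b + 20. Dividing through by -4 gives the monic gcd b - 5.
Then lcm(f, g) = f·g / gcd(f, g); expanding and making the result monic gives the answer.

b^4 - 11b^3 + 41b^2 - 61b + 30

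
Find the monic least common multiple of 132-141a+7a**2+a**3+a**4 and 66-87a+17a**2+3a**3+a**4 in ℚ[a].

-264+414a-155a**2+5a**3-a**4+a**5

Apply the Euclidean algorithm:
  a**4+a**3+7a**2-141a+132 = (a**4+3a**3+17a**2-87a+66) + (-2a**3-10a**2-54a+66)
  a**4+3a**3+17a**2-87a+66 = (-(1/2)a+1)(-2a**3-10a**2-54a+66) + (0)
Last nonzero remainder: -2a**3-10a**2-54a+66. Dividing through by -2 gives the monic gcd a**3+5a**2+27a-33.
Then lcm(f, g) = f·g / gcd(f, g); expanding and making the result monic gives the answer.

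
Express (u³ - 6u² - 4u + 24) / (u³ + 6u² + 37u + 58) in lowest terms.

(u² - 8u + 12)/(u² + 4u + 29)

Repeated division with remainder:
  u³ - 6u² - 4u + 24 = (u³ + 6u² + 37u + 58) + (-12u² - 41u - 34)
  u³ + 6u² + 37u + 58 = (-(1/12)u - 31/144)(-12u² - 41u - 34) + ((3649/144)u + 3649/72)
  -12u² - 41u - 34 = (-(1728/3649)u - 2448/3649)((3649/144)u + 3649/72) + (0)
Last nonzero remainder: (3649/144)u + 3649/72. Dividing through by 3649/144 gives the monic gcd u + 2.
Cancel u + 2 from numerator and denominator to get the reduced form.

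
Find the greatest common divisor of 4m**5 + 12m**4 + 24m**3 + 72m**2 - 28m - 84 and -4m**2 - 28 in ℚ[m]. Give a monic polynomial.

m**2 + 7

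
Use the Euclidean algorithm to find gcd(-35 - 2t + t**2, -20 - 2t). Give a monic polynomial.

1

Repeated division with remainder:
  t**2 - 2t - 35 = (-(1/2)t + 6)(-2t - 20) + (85)
  -2t - 20 = (-(2/85)t - 4/17)(85) + (0)
The last nonzero remainder is the constant 85, so the polynomials are coprime and gcd = 1.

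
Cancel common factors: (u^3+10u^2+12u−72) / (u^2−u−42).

(u^2+4u−12)/(u−7)

Apply the Euclidean algorithm:
  u^3+10u^2+12u−72 = (u+11)(u^2−u−42) + (65u+390)
  u^2−u−42 = ((1/65)u−7/65)(65u+390) + (0)
Last nonzero remainder: 65u+390. Dividing through by 65 gives the monic gcd u+6.
Cancel u+6 from numerator and denominator to get the reduced form.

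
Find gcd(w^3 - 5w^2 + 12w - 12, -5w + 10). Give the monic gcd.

Apply the Euclidean algorithm:
  w^3 - 5w^2 + 12w - 12 = (-(1/5)w^2 + (3/5)w - 6/5)(-5w + 10) + (0)
Last nonzero remainder: -5w + 10. Dividing through by -5 gives the monic gcd w - 2.

w - 2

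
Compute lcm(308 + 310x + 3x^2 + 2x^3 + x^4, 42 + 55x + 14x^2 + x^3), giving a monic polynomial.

Apply the Euclidean algorithm:
  x^4 + 2x^3 + 3x^2 + 310x + 308 = (x - 12)(x^3 + 14x^2 + 55x + 42) + (116x^2 + 928x + 812)
  x^3 + 14x^2 + 55x + 42 = ((1/116)x + 3/58)(116x^2 + 928x + 812) + (0)
Last nonzero remainder: 116x^2 + 928x + 812. Dividing through by 116 gives the monic gcd x^2 + 8x + 7.
Then lcm(f, g) = f·g / gcd(f, g); expanding and making the result monic gives the answer.

1848 + 2168x + 328x^2 + 15x^3 + 8x^4 + x^5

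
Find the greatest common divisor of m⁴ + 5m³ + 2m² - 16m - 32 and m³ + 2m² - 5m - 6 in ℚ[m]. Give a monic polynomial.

m - 2

By polynomial division,
  m⁴ + 5m³ + 2m² - 16m - 32 = (m + 3)(m³ + 2m² - 5m - 6) + (m² + 5m - 14)
  m³ + 2m² - 5m - 6 = (m - 3)(m² + 5m - 14) + (24m - 48)
  m² + 5m - 14 = ((1/24)m + 7/24)(24m - 48) + (0)
Last nonzero remainder: 24m - 48. Dividing through by 24 gives the monic gcd m - 2.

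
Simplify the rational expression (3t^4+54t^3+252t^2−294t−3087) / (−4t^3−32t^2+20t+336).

Euclidean algorithm in ℚ[t]:
  3t^4+54t^3+252t^2−294t−3087 = (−(3/4)t−15/2)(−4t^3−32t^2+20t+336) + (27t^2+108t−567)
  −4t^3−32t^2+20t+336 = (−(4/27)t−16/27)(27t^2+108t−567) + (0)
Last nonzero remainder: 27t^2+108t−567. Dividing through by 27 gives the monic gcd t^2+4t−21.
Cancel t^2+4t−21 from numerator and denominator to get the reduced form.

(−3t^2−42t−147)/(4t+16)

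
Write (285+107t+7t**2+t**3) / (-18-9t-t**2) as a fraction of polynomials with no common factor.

(-95-4t-t**2)/(6+t)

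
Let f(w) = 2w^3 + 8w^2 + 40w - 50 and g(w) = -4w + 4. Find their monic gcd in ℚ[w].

w - 1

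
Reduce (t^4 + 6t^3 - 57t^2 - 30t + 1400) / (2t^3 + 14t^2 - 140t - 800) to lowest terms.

By polynomial division,
  t^4 + 6t^3 - 57t^2 - 30t + 1400 = ((1/2)t - 1/2)(2t^3 + 14t^2 - 140t - 800) + (20t^2 + 300t + 1000)
  2t^3 + 14t^2 - 140t - 800 = ((1/10)t - 4/5)(20t^2 + 300t + 1000) + (0)
Last nonzero remainder: 20t^2 + 300t + 1000. Dividing through by 20 gives the monic gcd t^2 + 15t + 50.
Cancel t^2 + 15t + 50 from numerator and denominator to get the reduced form.

(t^2 - 9t + 28)/(2t - 16)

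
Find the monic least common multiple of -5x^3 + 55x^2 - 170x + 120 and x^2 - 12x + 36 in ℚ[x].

x^4 - 17x^3 + 100x^2 - 228x + 144

Euclidean algorithm in ℚ[x]:
  -5x^3 + 55x^2 - 170x + 120 = (-5x - 5)(x^2 - 12x + 36) + (-50x + 300)
  x^2 - 12x + 36 = (-(1/50)x + 3/25)(-50x + 300) + (0)
Last nonzero remainder: -50x + 300. Dividing through by -50 gives the monic gcd x - 6.
Then lcm(f, g) = f·g / gcd(f, g); expanding and making the result monic gives the answer.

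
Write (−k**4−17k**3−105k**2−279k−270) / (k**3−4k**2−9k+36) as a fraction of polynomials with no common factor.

(−k**3−14k**2−63k−90)/(k**2−7k+12)

Repeated division with remainder:
  −k**4−17k**3−105k**2−279k−270 = (−k−21)(k**3−4k**2−9k+36) + (−198k**2−432k+486)
  k**3−4k**2−9k+36 = (−(1/198)k+34/1089)(−198k**2−432k+486) + ((840/121)k+2520/121)
  −198k**2−432k+486 = (−(3993/140)k+3267/140)((840/121)k+2520/121) + (0)
Last nonzero remainder: (840/121)k+2520/121. Dividing through by 840/121 gives the monic gcd k+3.
Cancel k+3 from numerator and denominator to get the reduced form.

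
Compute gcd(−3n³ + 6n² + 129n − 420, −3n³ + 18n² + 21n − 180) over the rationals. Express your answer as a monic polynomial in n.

n² − 9n + 20

Repeated division with remainder:
  −3n³ + 6n² + 129n − 420 = (−3n³ + 18n² + 21n − 180) + (−12n² + 108n − 240)
  −3n³ + 18n² + 21n − 180 = ((1/4)n + 3/4)(−12n² + 108n − 240) + (0)
Last nonzero remainder: −12n² + 108n − 240. Dividing through by −12 gives the monic gcd n² − 9n + 20.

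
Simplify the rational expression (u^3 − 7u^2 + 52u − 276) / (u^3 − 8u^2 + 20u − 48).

(u^2 − u + 46)/(u^2 − 2u + 8)

Euclidean algorithm in ℚ[u]:
  u^3 − 7u^2 + 52u − 276 = (u^3 − 8u^2 + 20u − 48) + (u^2 + 32u − 228)
  u^3 − 8u^2 + 20u − 48 = (u − 40)(u^2 + 32u − 228) + (1528u − 9168)
  u^2 + 32u − 228 = ((1/1528)u + 19/764)(1528u − 9168) + (0)
Last nonzero remainder: 1528u − 9168. Dividing through by 1528 gives the monic gcd u − 6.
Cancel u − 6 from numerator and denominator to get the reduced form.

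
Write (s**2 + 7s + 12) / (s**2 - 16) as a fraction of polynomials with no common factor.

(s + 3)/(s - 4)

Apply the Euclidean algorithm:
  s**2 + 7s + 12 = (s**2 - 16) + (7s + 28)
  s**2 - 16 = ((1/7)s - 4/7)(7s + 28) + (0)
Last nonzero remainder: 7s + 28. Dividing through by 7 gives the monic gcd s + 4.
Cancel s + 4 from numerator and denominator to get the reduced form.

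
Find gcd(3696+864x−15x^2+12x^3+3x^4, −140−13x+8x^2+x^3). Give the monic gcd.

Apply the Euclidean algorithm:
  3x^4+12x^3−15x^2+864x+3696 = (3x−12)(x^3+8x^2−13x−140) + (120x^2+1128x+2016)
  x^3+8x^2−13x−140 = ((1/120)x−7/600)(120x^2+1128x+2016) + (−(416/25)x−2912/25)
  120x^2+1128x+2016 = (−(375/52)x−225/13)(−(416/25)x−2912/25) + (0)
Last nonzero remainder: −(416/25)x−2912/25. Dividing through by −416/25 gives the monic gcd x+7.

7+x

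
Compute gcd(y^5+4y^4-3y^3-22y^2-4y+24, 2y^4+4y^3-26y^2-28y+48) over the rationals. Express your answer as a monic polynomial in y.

y^2+y-2

Euclidean algorithm in ℚ[y]:
  y^5+4y^4-3y^3-22y^2-4y+24 = ((1/2)y+1)(2y^4+4y^3-26y^2-28y+48) + (6y^3+18y^2-24)
  2y^4+4y^3-26y^2-28y+48 = ((1/3)y-1/3)(6y^3+18y^2-24) + (-20y^2-20y+40)
  6y^3+18y^2-24 = (-(3/10)y-3/5)(-20y^2-20y+40) + (0)
Last nonzero remainder: -20y^2-20y+40. Dividing through by -20 gives the monic gcd y^2+y-2.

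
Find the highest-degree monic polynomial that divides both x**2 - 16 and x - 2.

By polynomial division,
  x**2 - 16 = (x + 2)(x - 2) + (-12)
  x - 2 = (-(1/12)x + 1/6)(-12) + (0)
The last nonzero remainder is the constant -12, so the polynomials are coprime and gcd = 1.

1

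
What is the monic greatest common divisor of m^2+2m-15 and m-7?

1

Apply the Euclidean algorithm:
  m^2+2m-15 = (m+9)(m-7) + (48)
  m-7 = ((1/48)m-7/48)(48) + (0)
The last nonzero remainder is the constant 48, so the polynomials are coprime and gcd = 1.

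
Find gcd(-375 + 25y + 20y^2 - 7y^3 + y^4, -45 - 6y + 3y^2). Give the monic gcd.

Repeated division with remainder:
  y^4 - 7y^3 + 20y^2 + 25y - 375 = ((1/3)y^2 - (5/3)y + 25/3)(3y^2 - 6y - 45) + (0)
Last nonzero remainder: 3y^2 - 6y - 45. Dividing through by 3 gives the monic gcd y^2 - 2y - 15.

-15 - 2y + y^2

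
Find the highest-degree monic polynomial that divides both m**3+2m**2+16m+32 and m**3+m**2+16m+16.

Apply the Euclidean algorithm:
  m**3+2m**2+16m+32 = (m**3+m**2+16m+16) + (m**2+16)
  m**3+m**2+16m+16 = (m+1)(m**2+16) + (0)
The last nonzero remainder m**2+16 is already monic.

m**2+16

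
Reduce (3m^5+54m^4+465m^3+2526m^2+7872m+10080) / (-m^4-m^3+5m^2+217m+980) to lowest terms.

Apply the Euclidean algorithm:
  3m^5+54m^4+465m^3+2526m^2+7872m+10080 = (-3m-51)(-m^4-m^3+5m^2+217m+980) + (429m^3+3432m^2+21879m+60060)
  -m^4-m^3+5m^2+217m+980 = (-(1/429)m+7/429)(429m^3+3432m^2+21879m+60060) + (0)
Last nonzero remainder: 429m^3+3432m^2+21879m+60060. Dividing through by 429 gives the monic gcd m^3+8m^2+51m+140.
Cancel m^3+8m^2+51m+140 from numerator and denominator to get the reduced form.

(-3m^2-30m-72)/(m-7)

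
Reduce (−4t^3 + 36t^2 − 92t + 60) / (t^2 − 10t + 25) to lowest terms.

(−4t^2 + 16t − 12)/(t − 5)

Apply the Euclidean algorithm:
  −4t^3 + 36t^2 − 92t + 60 = (−4t − 4)(t^2 − 10t + 25) + (−32t + 160)
  t^2 − 10t + 25 = (−(1/32)t + 5/32)(−32t + 160) + (0)
Last nonzero remainder: −32t + 160. Dividing through by −32 gives the monic gcd t − 5.
Cancel t − 5 from numerator and denominator to get the reduced form.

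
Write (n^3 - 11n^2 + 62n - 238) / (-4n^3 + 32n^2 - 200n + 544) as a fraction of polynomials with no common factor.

(-n + 7)/(4n - 16)

Repeated division with remainder:
  n^3 - 11n^2 + 62n - 238 = (-1/4)(-4n^3 + 32n^2 - 200n + 544) + (-3n^2 + 12n - 102)
  -4n^3 + 32n^2 - 200n + 544 = ((4/3)n - 16/3)(-3n^2 + 12n - 102) + (0)
Last nonzero remainder: -3n^2 + 12n - 102. Dividing through by -3 gives the monic gcd n^2 - 4n + 34.
Cancel n^2 - 4n + 34 from numerator and denominator to get the reduced form.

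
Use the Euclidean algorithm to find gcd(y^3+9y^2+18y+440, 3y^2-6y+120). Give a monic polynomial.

Repeated division with remainder:
  y^3+9y^2+18y+440 = ((1/3)y+11/3)(3y^2-6y+120) + (0)
Last nonzero remainder: 3y^2-6y+120. Dividing through by 3 gives the monic gcd y^2-2y+40.

y^2-2y+40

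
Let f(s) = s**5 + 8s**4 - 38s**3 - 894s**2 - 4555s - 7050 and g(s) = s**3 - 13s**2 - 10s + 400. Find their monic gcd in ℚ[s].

Repeated division with remainder:
  s**5 + 8s**4 - 38s**3 - 894s**2 - 4555s - 7050 = (s**2 + 21s + 245)(s**3 - 13s**2 - 10s + 400) + (2101s**2 - 10505s - 105050)
  s**3 - 13s**2 - 10s + 400 = ((1/2101)s - 8/2101)(2101s**2 - 10505s - 105050) + (0)
Last nonzero remainder: 2101s**2 - 10505s - 105050. Dividing through by 2101 gives the monic gcd s**2 - 5s - 50.

s**2 - 5s - 50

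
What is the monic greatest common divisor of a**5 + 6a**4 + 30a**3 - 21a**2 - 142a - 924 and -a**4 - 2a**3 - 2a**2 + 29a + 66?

a**3 + 2a - 33

Euclidean algorithm in ℚ[a]:
  a**5 + 6a**4 + 30a**3 - 21a**2 - 142a - 924 = (-a - 4)(-a**4 - 2a**3 - 2a**2 + 29a + 66) + (20a**3 + 40a - 660)
  -a**4 - 2a**3 - 2a**2 + 29a + 66 = (-(1/20)a - 1/10)(20a**3 + 40a - 660) + (0)
Last nonzero remainder: 20a**3 + 40a - 660. Dividing through by 20 gives the monic gcd a**3 + 2a - 33.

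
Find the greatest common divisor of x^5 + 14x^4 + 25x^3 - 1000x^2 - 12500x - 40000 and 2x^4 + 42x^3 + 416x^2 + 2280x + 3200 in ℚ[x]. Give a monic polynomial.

x^3 + 19x^2 + 170x + 800

By polynomial division,
  x^5 + 14x^4 + 25x^3 - 1000x^2 - 12500x - 40000 = ((1/2)x - 7/2)(2x^4 + 42x^3 + 416x^2 + 2280x + 3200) + (-36x^3 - 684x^2 - 6120x - 28800)
  2x^4 + 42x^3 + 416x^2 + 2280x + 3200 = (-(1/18)x - 1/9)(-36x^3 - 684x^2 - 6120x - 28800) + (0)
Last nonzero remainder: -36x^3 - 684x^2 - 6120x - 28800. Dividing through by -36 gives the monic gcd x^3 + 19x^2 + 170x + 800.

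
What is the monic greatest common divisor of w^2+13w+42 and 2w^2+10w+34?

1

Repeated division with remainder:
  w^2+13w+42 = (1/2)(2w^2+10w+34) + (8w+25)
  2w^2+10w+34 = ((1/4)w+15/32)(8w+25) + (713/32)
  8w+25 = ((256/713)w+800/713)(713/32) + (0)
The last nonzero remainder is the constant 713/32, so the polynomials are coprime and gcd = 1.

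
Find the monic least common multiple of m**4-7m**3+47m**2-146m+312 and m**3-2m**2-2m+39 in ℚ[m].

Euclidean algorithm in ℚ[m]:
  m**4-7m**3+47m**2-146m+312 = (m-5)(m**3-2m**2-2m+39) + (39m**2-195m+507)
  m**3-2m**2-2m+39 = ((1/39)m+1/13)(39m**2-195m+507) + (0)
Last nonzero remainder: 39m**2-195m+507. Dividing through by 39 gives the monic gcd m**2-5m+13.
Then lcm(f, g) = f·g / gcd(f, g); expanding and making the result monic gives the answer.

m**5-4m**4+26m**3-5m**2-126m+936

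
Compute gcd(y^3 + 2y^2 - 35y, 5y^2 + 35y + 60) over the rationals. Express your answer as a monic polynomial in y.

By polynomial division,
  y^3 + 2y^2 - 35y = ((1/5)y - 1)(5y^2 + 35y + 60) + (-12y + 60)
  5y^2 + 35y + 60 = (-(5/12)y - 5)(-12y + 60) + (360)
  -12y + 60 = (-(1/30)y + 1/6)(360) + (0)
The last nonzero remainder is the constant 360, so the polynomials are coprime and gcd = 1.

1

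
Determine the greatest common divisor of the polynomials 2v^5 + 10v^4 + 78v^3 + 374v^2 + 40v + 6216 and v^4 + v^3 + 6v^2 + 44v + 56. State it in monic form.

v^2 − 3v + 14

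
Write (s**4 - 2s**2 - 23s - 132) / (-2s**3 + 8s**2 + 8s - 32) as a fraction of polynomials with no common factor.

By polynomial division,
  s**4 - 2s**2 - 23s - 132 = (-(1/2)s - 2)(-2s**3 + 8s**2 + 8s - 32) + (18s**2 - 23s - 196)
  -2s**3 + 8s**2 + 8s - 32 = (-(1/9)s + 49/162)(18s**2 - 23s - 196) + (-(1105/162)s + 2210/81)
  18s**2 - 23s - 196 = (-(2916/1105)s - 7938/1105)(-(1105/162)s + 2210/81) + (0)
Last nonzero remainder: -(1105/162)s + 2210/81. Dividing through by -1105/162 gives the monic gcd s - 4.
Cancel s - 4 from numerator and denominator to get the reduced form.

(-s**3 - 4s**2 - 14s - 33)/(2s**2 - 8)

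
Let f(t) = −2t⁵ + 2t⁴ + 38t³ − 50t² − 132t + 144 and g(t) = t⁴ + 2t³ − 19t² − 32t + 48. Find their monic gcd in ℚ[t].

By polynomial division,
  −2t⁵ + 2t⁴ + 38t³ − 50t² − 132t + 144 = (−2t + 6)(t⁴ + 2t³ − 19t² − 32t + 48) + (−12t³ + 156t − 144)
  t⁴ + 2t³ − 19t² − 32t + 48 = (−(1/12)t − 1/6)(−12t³ + 156t − 144) + (−6t² − 18t + 24)
  −12t³ + 156t − 144 = (2t − 6)(−6t² − 18t + 24) + (0)
Last nonzero remainder: −6t² − 18t + 24. Dividing through by −6 gives the monic gcd t² + 3t − 4.

t² + 3t − 4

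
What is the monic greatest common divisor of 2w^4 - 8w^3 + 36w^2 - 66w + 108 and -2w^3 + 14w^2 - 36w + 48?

w^2 - 3w + 6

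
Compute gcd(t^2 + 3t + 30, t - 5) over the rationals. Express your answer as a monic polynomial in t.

1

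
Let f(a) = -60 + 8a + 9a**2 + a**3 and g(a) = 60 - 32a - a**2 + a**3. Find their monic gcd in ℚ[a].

By polynomial division,
  a**3 + 9a**2 + 8a - 60 = (a**3 - a**2 - 32a + 60) + (10a**2 + 40a - 120)
  a**3 - a**2 - 32a + 60 = ((1/10)a - 1/2)(10a**2 + 40a - 120) + (0)
Last nonzero remainder: 10a**2 + 40a - 120. Dividing through by 10 gives the monic gcd a**2 + 4a - 12.

-12 + 4a + a**2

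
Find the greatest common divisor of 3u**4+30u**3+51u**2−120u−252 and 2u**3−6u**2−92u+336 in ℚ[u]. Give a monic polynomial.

u+7

Repeated division with remainder:
  3u**4+30u**3+51u**2−120u−252 = ((3/2)u+39/2)(2u**3−6u**2−92u+336) + (306u**2+1170u−6804)
  2u**3−6u**2−92u+336 = ((1/153)u−116/2601)(306u**2+1170u−6804) + ((1344/289)u+9408/289)
  306u**2+1170u−6804 = ((14739/224)u−23409/112)((1344/289)u+9408/289) + (0)
Last nonzero remainder: (1344/289)u+9408/289. Dividing through by 1344/289 gives the monic gcd u+7.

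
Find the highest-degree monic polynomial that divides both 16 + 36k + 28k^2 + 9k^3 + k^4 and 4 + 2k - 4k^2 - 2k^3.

2 + 3k + k^2

Apply the Euclidean algorithm:
  k^4 + 9k^3 + 28k^2 + 36k + 16 = (-(1/2)k - 7/2)(-2k^3 - 4k^2 + 2k + 4) + (15k^2 + 45k + 30)
  -2k^3 - 4k^2 + 2k + 4 = (-(2/15)k + 2/15)(15k^2 + 45k + 30) + (0)
Last nonzero remainder: 15k^2 + 45k + 30. Dividing through by 15 gives the monic gcd k^2 + 3k + 2.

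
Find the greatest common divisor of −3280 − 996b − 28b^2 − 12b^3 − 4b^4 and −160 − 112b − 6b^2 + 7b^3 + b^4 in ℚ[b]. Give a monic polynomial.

Euclidean algorithm in ℚ[b]:
  −4b^4 − 12b^3 − 28b^2 − 996b − 3280 = (−4)(b^4 + 7b^3 − 6b^2 − 112b − 160) + (16b^3 − 52b^2 − 1444b − 3920)
  b^4 + 7b^3 − 6b^2 − 112b − 160 = ((1/16)b + 41/64)(16b^3 − 52b^2 − 1444b − 3920) + ((1881/16)b^2 + (16929/16)b + 9405/4)
  16b^3 − 52b^2 − 1444b − 3920 = ((256/1881)b − 3136/1881)((1881/16)b^2 + (16929/16)b + 9405/4) + (0)
Last nonzero remainder: (1881/16)b^2 + (16929/16)b + 9405/4. Dividing through by 1881/16 gives the monic gcd b^2 + 9b + 20.

20 + 9b + b^2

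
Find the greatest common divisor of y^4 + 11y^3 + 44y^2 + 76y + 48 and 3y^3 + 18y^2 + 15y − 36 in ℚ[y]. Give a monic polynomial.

Euclidean algorithm in ℚ[y]:
  y^4 + 11y^3 + 44y^2 + 76y + 48 = ((1/3)y + 5/3)(3y^3 + 18y^2 + 15y − 36) + (9y^2 + 63y + 108)
  3y^3 + 18y^2 + 15y − 36 = ((1/3)y − 1/3)(9y^2 + 63y + 108) + (0)
Last nonzero remainder: 9y^2 + 63y + 108. Dividing through by 9 gives the monic gcd y^2 + 7y + 12.

y^2 + 7y + 12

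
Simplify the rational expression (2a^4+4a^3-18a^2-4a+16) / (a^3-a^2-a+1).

(2a^2+4a-16)/(a-1)

Apply the Euclidean algorithm:
  2a^4+4a^3-18a^2-4a+16 = (2a+6)(a^3-a^2-a+1) + (-10a^2+10)
  a^3-a^2-a+1 = (-(1/10)a+1/10)(-10a^2+10) + (0)
Last nonzero remainder: -10a^2+10. Dividing through by -10 gives the monic gcd a^2-1.
Cancel a^2-1 from numerator and denominator to get the reduced form.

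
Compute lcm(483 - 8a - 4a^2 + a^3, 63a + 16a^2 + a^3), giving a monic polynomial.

4347a + 411a^2 - 44a^3 + 5a^4 + a^5

Euclidean algorithm in ℚ[a]:
  a^3 - 4a^2 - 8a + 483 = (a^3 + 16a^2 + 63a) + (-20a^2 - 71a + 483)
  a^3 + 16a^2 + 63a = (-(1/20)a - 249/400)(-20a^2 - 71a + 483) + ((17181/400)a + 120267/400)
  -20a^2 - 71a + 483 = (-(8000/17181)a + 400/249)((17181/400)a + 120267/400) + (0)
Last nonzero remainder: (17181/400)a + 120267/400. Dividing through by 17181/400 gives the monic gcd a + 7.
Then lcm(f, g) = f·g / gcd(f, g); expanding and making the result monic gives the answer.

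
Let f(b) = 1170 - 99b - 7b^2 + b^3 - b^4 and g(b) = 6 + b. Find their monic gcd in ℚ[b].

By polynomial division,
  -b^4 + b^3 - 7b^2 - 99b + 1170 = (-b^3 + 7b^2 - 49b + 195)(b + 6) + (0)
The last nonzero remainder b + 6 is already monic.

6 + b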